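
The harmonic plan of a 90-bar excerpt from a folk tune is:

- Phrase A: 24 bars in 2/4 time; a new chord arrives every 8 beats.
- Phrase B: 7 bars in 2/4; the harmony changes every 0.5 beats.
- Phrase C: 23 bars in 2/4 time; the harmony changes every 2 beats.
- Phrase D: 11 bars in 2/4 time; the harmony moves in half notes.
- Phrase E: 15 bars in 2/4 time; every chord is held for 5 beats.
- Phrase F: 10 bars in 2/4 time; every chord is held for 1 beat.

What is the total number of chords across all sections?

94 chords

A: 24·2 = 48 beats, 48/8 = 6 chords.
B: 7·2 = 14 beats, 14/0.5 = 28 chords.
C: 23·2 = 46 beats, 46/2 = 23 chords.
D: 11·2 = 22 beats, 22/2 = 11 chords.
E: 15·2 = 30 beats, 30/5 = 6 chords.
F: 10·2 = 20 beats, 20/1 = 20 chords.
Total: 6 + 28 + 23 + 11 + 6 + 20 = 94.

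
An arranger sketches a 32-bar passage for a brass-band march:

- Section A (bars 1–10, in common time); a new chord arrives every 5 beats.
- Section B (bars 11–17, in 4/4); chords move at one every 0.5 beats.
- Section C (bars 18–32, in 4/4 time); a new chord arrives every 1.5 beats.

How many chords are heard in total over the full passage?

104 chords

A: 10·4 = 40 beats, 40/5 = 8 chords.
B: 7·4 = 28 beats, 28/0.5 = 56 chords.
C: 15·4 = 60 beats, 60/1.5 = 40 chords.
Total: 8 + 56 + 40 = 104.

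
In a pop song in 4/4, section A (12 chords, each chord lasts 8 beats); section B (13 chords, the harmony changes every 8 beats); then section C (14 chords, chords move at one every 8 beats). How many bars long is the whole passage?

78 bars

A: 12 × 8 = 96 beats = 24 bars.
B: 13 × 8 = 104 beats = 26 bars.
C: 14 × 8 = 112 beats = 28 bars.
Total: 24 + 26 + 28 = 78 bars.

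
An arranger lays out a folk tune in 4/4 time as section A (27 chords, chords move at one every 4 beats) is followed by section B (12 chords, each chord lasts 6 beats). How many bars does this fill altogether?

A: 27 × 4 = 108 beats = 27 bars.
B: 12 × 6 = 72 beats = 18 bars.
Total: 27 + 18 = 45 bars.

45 bars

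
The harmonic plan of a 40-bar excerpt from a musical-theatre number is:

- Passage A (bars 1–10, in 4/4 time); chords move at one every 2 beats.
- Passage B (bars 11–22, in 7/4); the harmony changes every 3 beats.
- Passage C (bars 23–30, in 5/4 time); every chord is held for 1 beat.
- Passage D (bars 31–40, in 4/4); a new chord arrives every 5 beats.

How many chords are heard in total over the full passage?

96 chords

A: 10·4 = 40 beats, 40/2 = 20 chords.
B: 12·7 = 84 beats, 84/3 = 28 chords.
C: 8·5 = 40 beats, 40/1 = 40 chords.
D: 10·4 = 40 beats, 40/5 = 8 chords.
Total: 20 + 28 + 40 + 8 = 96.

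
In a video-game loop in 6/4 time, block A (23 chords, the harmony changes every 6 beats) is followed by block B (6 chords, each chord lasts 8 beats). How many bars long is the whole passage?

31 bars

A: 23 × 6 = 138 beats = 23 bars.
B: 6 × 8 = 48 beats = 8 bars.
Total: 23 + 8 = 31 bars.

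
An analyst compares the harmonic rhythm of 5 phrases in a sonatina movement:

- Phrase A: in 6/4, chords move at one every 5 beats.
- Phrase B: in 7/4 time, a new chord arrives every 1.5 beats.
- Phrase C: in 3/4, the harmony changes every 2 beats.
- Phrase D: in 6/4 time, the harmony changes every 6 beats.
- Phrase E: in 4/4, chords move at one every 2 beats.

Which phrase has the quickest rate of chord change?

A: 6 beats/bar ÷ 5 beats/chord = 1.2 chords/bar.
B: 7 beats/bar ÷ 1.5 beats/chord = 14/3 chords/bar.
C: 3 beats/bar ÷ 2 beats/chord = 1.5 chords/bar.
D: 6 beats/bar ÷ 6 beats/chord = 1 chord/bar.
E: 4 beats/bar ÷ 2 beats/chord = 2 chords/bar.
Fastest is B at 14/3 chords/bar.

Phrase B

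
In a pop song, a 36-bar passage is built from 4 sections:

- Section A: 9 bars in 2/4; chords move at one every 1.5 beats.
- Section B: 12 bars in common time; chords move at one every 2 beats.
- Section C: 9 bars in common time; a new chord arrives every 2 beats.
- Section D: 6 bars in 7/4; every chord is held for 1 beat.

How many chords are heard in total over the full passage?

A has 18 beats and chords last 1.5 each, so 12 chords.
B has 48 beats and chords last 2 each, so 24 chords.
C has 36 beats and chords last 2 each, so 18 chords.
D has 42 beats and chords last 1 each, so 42 chords.
Total: 12 + 24 + 18 + 42 = 96.

96 chords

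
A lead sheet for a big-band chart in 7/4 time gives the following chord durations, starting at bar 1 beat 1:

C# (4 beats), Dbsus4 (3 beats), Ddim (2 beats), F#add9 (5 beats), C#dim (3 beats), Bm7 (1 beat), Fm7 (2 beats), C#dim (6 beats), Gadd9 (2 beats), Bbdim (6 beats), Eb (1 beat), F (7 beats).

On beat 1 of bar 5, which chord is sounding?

Bbdim

Beat 1 of bar 5 is beat (5−1)×7 + 1 = 29 overall.
Running totals: C# ends at 4, Dbsus4 ends at 7, Ddim ends at 9, F#add9 ends at 14, C#dim ends at 17, Bm7 ends at 18, Fm7 ends at 20, C#dim ends at 26, Gadd9 ends at 28, Bbdim ends at 34.
Beat 29 falls within Bbdim.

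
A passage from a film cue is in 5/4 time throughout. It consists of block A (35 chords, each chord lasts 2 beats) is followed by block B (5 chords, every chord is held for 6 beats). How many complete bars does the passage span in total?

A: 35 × 2 = 70 beats = 14 bars.
B: 5 × 6 = 30 beats = 6 bars.
Total: 14 + 6 = 20 bars.

20 bars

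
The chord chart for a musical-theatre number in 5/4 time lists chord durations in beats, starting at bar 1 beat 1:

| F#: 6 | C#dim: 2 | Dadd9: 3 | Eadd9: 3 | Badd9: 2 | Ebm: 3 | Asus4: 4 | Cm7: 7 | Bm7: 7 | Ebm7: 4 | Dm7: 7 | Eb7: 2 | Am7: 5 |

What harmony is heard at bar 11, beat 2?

Beat 2 of bar 11 is beat (11−1)×5 + 2 = 52 overall.
Running totals: F# ends at 6, C#dim ends at 8, Dadd9 ends at 11, Eadd9 ends at 14, Badd9 ends at 16, Ebm ends at 19, Asus4 ends at 23, Cm7 ends at 30, Bm7 ends at 37, Ebm7 ends at 41, Dm7 ends at 48, Eb7 ends at 50, Am7 ends at 55.
Beat 52 falls within Am7.

Am7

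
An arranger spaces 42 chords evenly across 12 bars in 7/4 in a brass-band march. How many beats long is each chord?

12 bars × 7 beats/bar = 84 beats total.
84 beats ÷ 42 chords = 2 beats per chord.
(That is a half note.)

2 beats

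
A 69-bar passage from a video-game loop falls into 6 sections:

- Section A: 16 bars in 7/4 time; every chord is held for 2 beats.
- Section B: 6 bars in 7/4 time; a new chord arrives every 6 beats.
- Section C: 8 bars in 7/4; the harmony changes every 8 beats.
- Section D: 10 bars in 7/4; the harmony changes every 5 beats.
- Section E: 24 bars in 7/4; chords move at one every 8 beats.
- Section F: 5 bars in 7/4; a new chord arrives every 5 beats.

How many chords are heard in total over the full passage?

112 chords

A has 112 beats and chords last 2 each, so 56 chords.
B has 42 beats and chords last 6 each, so 7 chords.
C has 56 beats and chords last 8 each, so 7 chords.
D has 70 beats and chords last 5 each, so 14 chords.
E has 168 beats and chords last 8 each, so 21 chords.
F has 35 beats and chords last 5 each, so 7 chords.
Total: 56 + 7 + 7 + 14 + 21 + 7 = 112.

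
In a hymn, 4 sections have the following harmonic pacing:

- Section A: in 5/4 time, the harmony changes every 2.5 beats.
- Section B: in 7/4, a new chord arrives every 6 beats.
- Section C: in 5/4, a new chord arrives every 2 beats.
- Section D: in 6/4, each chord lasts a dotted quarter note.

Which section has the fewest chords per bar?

A: each chord is 2.5 beats in 5/4, so 2 per bar.
B: each chord is 6 beats in 7/4, so 7/6 per bar.
C: each chord is 2 beats in 5/4, so 2.5 per bar.
D: each chord is 1.5 beats in 6/4, so 4 per bar.
Slowest is B at 7/6 chords/bar.

Section B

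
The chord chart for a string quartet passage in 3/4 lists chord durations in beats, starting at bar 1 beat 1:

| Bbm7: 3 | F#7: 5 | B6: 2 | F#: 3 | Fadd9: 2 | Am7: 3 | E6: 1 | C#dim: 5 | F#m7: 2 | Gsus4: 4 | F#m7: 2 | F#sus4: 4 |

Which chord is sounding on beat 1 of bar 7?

Beat 1 of bar 7 is beat (7−1)×3 + 1 = 19 overall.
Running totals: Bbm7 ends at 3, F#7 ends at 8, B6 ends at 10, F# ends at 13, Fadd9 ends at 15, Am7 ends at 18, E6 ends at 19.
Beat 19 falls within E6.

E6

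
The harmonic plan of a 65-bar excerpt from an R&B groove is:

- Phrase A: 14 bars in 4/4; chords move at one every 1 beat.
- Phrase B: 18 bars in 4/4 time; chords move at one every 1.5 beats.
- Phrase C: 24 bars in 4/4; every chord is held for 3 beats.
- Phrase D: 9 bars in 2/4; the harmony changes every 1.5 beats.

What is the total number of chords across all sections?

148 chords

A: 14·4 = 56 beats, 56/1 = 56 chords.
B: 18·4 = 72 beats, 72/1.5 = 48 chords.
C: 24·4 = 96 beats, 96/3 = 32 chords.
D: 9·2 = 18 beats, 18/1.5 = 12 chords.
Total: 56 + 48 + 32 + 12 = 148.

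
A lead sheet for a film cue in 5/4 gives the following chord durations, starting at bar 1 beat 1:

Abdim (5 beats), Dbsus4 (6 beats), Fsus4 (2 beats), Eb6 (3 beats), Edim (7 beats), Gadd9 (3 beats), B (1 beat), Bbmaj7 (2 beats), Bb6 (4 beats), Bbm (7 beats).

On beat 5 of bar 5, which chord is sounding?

Gadd9

Beat 5 of bar 5 is beat (5−1)×5 + 5 = 25 overall.
Running totals: Abdim ends at 5, Dbsus4 ends at 11, Fsus4 ends at 13, Eb6 ends at 16, Edim ends at 23, Gadd9 ends at 26.
Beat 25 falls within Gadd9.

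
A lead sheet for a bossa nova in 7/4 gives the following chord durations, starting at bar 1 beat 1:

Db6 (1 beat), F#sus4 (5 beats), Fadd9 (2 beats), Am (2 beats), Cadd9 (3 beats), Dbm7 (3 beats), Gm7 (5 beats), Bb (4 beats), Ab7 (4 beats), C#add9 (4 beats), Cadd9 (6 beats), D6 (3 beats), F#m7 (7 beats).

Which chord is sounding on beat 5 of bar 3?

Gm7

Beat 5 of bar 3 is beat (3−1)×7 + 5 = 19 overall.
Running totals: Db6 ends at 1, F#sus4 ends at 6, Fadd9 ends at 8, Am ends at 10, Cadd9 ends at 13, Dbm7 ends at 16, Gm7 ends at 21.
Beat 19 falls within Gm7.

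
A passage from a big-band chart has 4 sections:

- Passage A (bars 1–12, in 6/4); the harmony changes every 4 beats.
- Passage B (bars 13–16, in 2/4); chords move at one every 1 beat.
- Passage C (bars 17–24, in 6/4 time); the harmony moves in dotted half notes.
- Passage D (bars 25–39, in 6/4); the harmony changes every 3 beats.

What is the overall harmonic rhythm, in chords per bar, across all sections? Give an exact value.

A: 12 × 6 = 72 beats ÷ 4 = 18 chords.
B: 4 × 2 = 8 beats ÷ 1 = 8 chords.
C: 8 × 6 = 48 beats ÷ 3 = 16 chords.
D: 15 × 6 = 90 beats ÷ 3 = 30 chords.
Overall: 72 chords over 39 bars → 72/39 = 24/13 chords per bar.

24/13 chords per bar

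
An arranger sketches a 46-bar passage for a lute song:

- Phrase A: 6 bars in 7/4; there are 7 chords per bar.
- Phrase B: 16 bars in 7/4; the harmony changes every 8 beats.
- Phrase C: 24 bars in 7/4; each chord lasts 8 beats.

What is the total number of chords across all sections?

77 chords

A has 42 beats and chords last 1 each, so 42 chords.
B has 112 beats and chords last 8 each, so 14 chords.
C has 168 beats and chords last 8 each, so 21 chords.
Total: 42 + 14 + 21 = 77.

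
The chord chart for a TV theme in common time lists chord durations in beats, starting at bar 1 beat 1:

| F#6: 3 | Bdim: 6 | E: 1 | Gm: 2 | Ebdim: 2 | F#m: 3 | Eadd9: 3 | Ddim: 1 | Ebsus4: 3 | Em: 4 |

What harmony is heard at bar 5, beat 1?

F#m

Beat 1 of bar 5 is beat (5−1)×4 + 1 = 17 overall.
Running totals: F#6 ends at 3, Bdim ends at 9, E ends at 10, Gm ends at 12, Ebdim ends at 14, F#m ends at 17.
Beat 17 falls within F#m.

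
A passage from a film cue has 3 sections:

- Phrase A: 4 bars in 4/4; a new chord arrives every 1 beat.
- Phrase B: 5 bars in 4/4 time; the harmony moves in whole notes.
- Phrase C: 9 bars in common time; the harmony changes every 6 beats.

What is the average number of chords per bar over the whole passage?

A: 4 bars of 4 beats is 16 beats; at 1 beat each that's 16 chords.
B: 5 bars of 4 beats is 20 beats; at 4 beats each that's 5 chords.
C: 9 bars of 4 beats is 36 beats; at 6 beats each that's 6 chords.
Overall: 27 chords over 18 bars → 27/18 = 1.5 chords per bar.

1.5 chords per bar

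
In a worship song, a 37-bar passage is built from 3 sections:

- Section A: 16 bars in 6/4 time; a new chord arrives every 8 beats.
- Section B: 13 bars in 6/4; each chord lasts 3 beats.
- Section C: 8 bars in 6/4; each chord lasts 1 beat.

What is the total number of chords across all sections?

A has 96 beats and chords last 8 each, so 12 chords.
B has 78 beats and chords last 3 each, so 26 chords.
C has 48 beats and chords last 1 each, so 48 chords.
Total: 12 + 26 + 48 = 86.

86 chords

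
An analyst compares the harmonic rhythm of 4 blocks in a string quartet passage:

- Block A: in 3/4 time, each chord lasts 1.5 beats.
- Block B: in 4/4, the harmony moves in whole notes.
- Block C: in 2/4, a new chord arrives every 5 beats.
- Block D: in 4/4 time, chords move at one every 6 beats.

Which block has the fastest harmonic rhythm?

A: 3 beats/bar ÷ 1.5 beats/chord = 2 chords/bar.
B: 4 beats/bar ÷ 4 beats/chord = 1 chord/bar.
C: 2 beats/bar ÷ 5 beats/chord = 0.4 chords/bar.
D: 4 beats/bar ÷ 6 beats/chord = 2/3 chords/bar.
Fastest is A at 2 chords/bar.

Block A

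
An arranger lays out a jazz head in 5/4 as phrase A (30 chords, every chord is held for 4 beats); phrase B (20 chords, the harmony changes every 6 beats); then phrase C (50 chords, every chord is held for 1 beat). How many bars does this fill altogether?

A: 30 × 4 = 120 beats = 24 bars.
B: 20 × 6 = 120 beats = 24 bars.
C: 50 × 1 = 50 beats = 10 bars.
Total: 24 + 24 + 10 = 58 bars.

58 bars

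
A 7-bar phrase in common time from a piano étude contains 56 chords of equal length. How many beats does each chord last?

7 bars × 4 beats/bar = 28 beats total.
28 beats ÷ 56 chords = 0.5 beats per chord.
(That is an eighth note.)

0.5 beats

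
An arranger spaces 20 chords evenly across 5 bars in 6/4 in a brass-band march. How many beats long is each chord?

1.5 beats

5 bars × 6 beats/bar = 30 beats total.
30 beats ÷ 20 chords = 1.5 beats per chord.
(That is a dotted quarter note.)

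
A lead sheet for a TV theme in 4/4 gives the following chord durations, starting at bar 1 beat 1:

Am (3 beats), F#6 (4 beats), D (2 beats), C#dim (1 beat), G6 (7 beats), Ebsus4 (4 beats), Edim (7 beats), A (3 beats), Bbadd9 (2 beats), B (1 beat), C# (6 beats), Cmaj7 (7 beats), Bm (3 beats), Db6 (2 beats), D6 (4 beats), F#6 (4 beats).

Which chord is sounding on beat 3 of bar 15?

Beat 3 of bar 15 is beat (15−1)×4 + 3 = 59 overall.
Running totals: Am ends at 3, F#6 ends at 7, D ends at 9, C#dim ends at 10, G6 ends at 17, Ebsus4 ends at 21, Edim ends at 28, A ends at 31, Bbadd9 ends at 33, B ends at 34, C# ends at 40, Cmaj7 ends at 47, Bm ends at 50, Db6 ends at 52, D6 ends at 56, F#6 ends at 60.
Beat 59 falls within F#6.

F#6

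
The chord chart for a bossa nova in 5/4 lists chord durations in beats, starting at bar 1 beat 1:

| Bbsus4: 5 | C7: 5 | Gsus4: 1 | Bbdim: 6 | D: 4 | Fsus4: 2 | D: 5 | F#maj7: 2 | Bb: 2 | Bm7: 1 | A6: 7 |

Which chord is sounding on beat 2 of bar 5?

Beat 2 of bar 5 is beat (5−1)×5 + 2 = 22 overall.
Running totals: Bbsus4 ends at 5, C7 ends at 10, Gsus4 ends at 11, Bbdim ends at 17, D ends at 21, Fsus4 ends at 23.
Beat 22 falls within Fsus4.

Fsus4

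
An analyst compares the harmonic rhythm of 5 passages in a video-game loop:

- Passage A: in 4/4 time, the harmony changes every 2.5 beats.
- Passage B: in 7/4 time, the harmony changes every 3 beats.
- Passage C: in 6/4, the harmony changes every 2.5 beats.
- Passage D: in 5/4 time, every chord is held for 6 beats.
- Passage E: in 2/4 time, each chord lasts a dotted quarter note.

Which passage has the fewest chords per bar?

Passage D

A: 4/2.5 = 1.6 chords/bar.
B: 7/3 = 7/3 chords/bar.
C: 6/2.5 = 2.4 chords/bar.
D: 5/6 = 5/6 chords/bar.
E: 2/1.5 = 4/3 chords/bar.
Slowest is D at 5/6 chords/bar.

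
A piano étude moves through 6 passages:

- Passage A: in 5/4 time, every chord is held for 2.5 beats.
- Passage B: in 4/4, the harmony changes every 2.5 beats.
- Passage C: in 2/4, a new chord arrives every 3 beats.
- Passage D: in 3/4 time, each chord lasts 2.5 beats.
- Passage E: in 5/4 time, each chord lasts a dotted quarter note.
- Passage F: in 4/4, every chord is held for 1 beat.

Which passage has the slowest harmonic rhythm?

Passage C

A: 5 beats/bar ÷ 2.5 beats/chord = 2 chords/bar.
B: 4 beats/bar ÷ 2.5 beats/chord = 1.6 chords/bar.
C: 2 beats/bar ÷ 3 beats/chord = 2/3 chords/bar.
D: 3 beats/bar ÷ 2.5 beats/chord = 1.2 chords/bar.
E: 5 beats/bar ÷ 1.5 beats/chord = 10/3 chords/bar.
F: 4 beats/bar ÷ 1 beat/chord = 4 chords/bar.
Slowest is C at 2/3 chords/bar.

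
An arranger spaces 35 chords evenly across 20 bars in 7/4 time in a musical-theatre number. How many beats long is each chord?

4 beats

20 bars × 7 beats/bar = 140 beats total.
140 beats ÷ 35 chords = 4 beats per chord.
(That is a whole note.)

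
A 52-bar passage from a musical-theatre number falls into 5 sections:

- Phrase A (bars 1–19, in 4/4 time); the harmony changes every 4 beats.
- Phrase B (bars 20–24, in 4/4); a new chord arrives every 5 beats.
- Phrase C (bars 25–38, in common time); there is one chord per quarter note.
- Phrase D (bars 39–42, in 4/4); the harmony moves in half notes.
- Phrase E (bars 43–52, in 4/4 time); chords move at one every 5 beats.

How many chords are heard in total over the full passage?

A: 19·4 = 76 beats, 76/4 = 19 chords.
B: 5·4 = 20 beats, 20/5 = 4 chords.
C: 14·4 = 56 beats, 56/1 = 56 chords.
D: 4·4 = 16 beats, 16/2 = 8 chords.
E: 10·4 = 40 beats, 40/5 = 8 chords.
Total: 19 + 4 + 56 + 8 + 8 = 95.

95 chords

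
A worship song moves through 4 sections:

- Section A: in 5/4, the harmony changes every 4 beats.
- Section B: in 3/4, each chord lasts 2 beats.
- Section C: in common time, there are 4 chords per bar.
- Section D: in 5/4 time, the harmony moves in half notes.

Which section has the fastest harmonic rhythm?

Section C

A: 5/4 = 1.25 chords/bar.
B: 3/2 = 1.5 chords/bar.
C: 4/1 = 4 chords/bar.
D: 5/2 = 2.5 chords/bar.
Fastest is C at 4 chords/bar.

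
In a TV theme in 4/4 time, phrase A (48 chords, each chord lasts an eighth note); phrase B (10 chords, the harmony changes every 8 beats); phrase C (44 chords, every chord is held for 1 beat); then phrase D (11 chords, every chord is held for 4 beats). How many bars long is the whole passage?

48 bars

A: 48 × 0.5 = 24 beats = 6 bars.
B: 10 × 8 = 80 beats = 20 bars.
C: 44 × 1 = 44 beats = 11 bars.
D: 11 × 4 = 44 beats = 11 bars.
Total: 6 + 20 + 11 + 11 = 48 bars.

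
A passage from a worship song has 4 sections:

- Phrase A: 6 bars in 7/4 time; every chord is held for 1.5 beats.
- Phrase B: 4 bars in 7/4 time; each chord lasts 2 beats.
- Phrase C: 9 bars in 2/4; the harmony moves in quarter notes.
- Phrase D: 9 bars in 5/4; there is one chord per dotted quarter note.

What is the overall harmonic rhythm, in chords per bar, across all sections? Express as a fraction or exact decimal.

A: 6 bars of 7 beats is 42 beats; at 1.5 beats each that's 28 chords.
B: 4 bars of 7 beats is 28 beats; at 2 beats each that's 14 chords.
C: 9 bars of 2 beats is 18 beats; at 1 beat each that's 18 chords.
D: 9 bars of 5 beats is 45 beats; at 1.5 beats each that's 30 chords.
Overall: 90 chords over 28 bars → 90/28 = 45/14 chords per bar.

45/14 chords per bar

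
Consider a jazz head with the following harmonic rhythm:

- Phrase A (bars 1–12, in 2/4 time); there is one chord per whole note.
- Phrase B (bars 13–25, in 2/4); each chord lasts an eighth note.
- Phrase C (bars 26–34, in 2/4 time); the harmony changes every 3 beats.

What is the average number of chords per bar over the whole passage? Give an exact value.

A: 12 bars of 2 beats is 24 beats; at 4 beats each that's 6 chords.
B: 13 bars of 2 beats is 26 beats; at 0.5 beats each that's 52 chords.
C: 9 bars of 2 beats is 18 beats; at 3 beats each that's 6 chords.
Overall: 64 chords over 34 bars → 64/34 = 32/17 chords per bar.

32/17 chords per bar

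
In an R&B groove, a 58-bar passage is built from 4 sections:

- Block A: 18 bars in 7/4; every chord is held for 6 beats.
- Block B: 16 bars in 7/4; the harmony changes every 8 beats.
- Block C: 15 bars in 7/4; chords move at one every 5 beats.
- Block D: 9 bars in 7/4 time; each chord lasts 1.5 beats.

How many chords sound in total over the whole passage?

A: 18·7 = 126 beats, 126/6 = 21 chords.
B: 16·7 = 112 beats, 112/8 = 14 chords.
C: 15·7 = 105 beats, 105/5 = 21 chords.
D: 9·7 = 63 beats, 63/1.5 = 42 chords.
Total: 21 + 14 + 21 + 42 = 98.

98 chords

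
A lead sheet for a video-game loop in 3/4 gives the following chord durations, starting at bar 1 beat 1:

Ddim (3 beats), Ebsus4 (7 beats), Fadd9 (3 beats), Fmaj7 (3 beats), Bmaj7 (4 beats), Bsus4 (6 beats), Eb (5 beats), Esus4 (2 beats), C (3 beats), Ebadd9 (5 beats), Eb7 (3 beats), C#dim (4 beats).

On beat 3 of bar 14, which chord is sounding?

Beat 3 of bar 14 is beat (14−1)×3 + 3 = 42 overall.
Running totals: Ddim ends at 3, Ebsus4 ends at 10, Fadd9 ends at 13, Fmaj7 ends at 16, Bmaj7 ends at 20, Bsus4 ends at 26, Eb ends at 31, Esus4 ends at 33, C ends at 36, Ebadd9 ends at 41, Eb7 ends at 44.
Beat 42 falls within Eb7.

Eb7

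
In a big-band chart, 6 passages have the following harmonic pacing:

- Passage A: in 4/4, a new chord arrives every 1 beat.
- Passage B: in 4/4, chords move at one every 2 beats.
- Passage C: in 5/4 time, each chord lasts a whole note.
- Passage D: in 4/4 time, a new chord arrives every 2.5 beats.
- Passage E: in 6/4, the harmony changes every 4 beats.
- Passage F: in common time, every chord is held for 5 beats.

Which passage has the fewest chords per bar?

Passage F

A: each chord is 1 beat in 4/4, so 4 per bar.
B: each chord is 2 beats in 4/4, so 2 per bar.
C: each chord is 4 beats in 5/4, so 1.25 per bar.
D: each chord is 2.5 beats in 4/4, so 1.6 per bar.
E: each chord is 4 beats in 6/4, so 1.5 per bar.
F: each chord is 5 beats in 4/4, so 0.8 per bar.
Slowest is F at 0.8 chords/bar.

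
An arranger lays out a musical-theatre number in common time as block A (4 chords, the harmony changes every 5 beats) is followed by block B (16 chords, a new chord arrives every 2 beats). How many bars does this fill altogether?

A: 4 × 5 = 20 beats = 5 bars.
B: 16 × 2 = 32 beats = 8 bars.
Total: 5 + 8 = 13 bars.

13 bars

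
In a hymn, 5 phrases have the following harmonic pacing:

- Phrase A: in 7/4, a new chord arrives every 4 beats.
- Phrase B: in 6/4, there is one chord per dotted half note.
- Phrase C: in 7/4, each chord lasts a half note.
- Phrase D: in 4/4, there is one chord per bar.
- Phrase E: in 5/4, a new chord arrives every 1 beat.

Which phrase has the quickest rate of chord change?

Phrase E

A: 7/4 = 1.75 chords/bar.
B: 6/3 = 2 chords/bar.
C: 7/2 = 3.5 chords/bar.
D: 4/4 = 1 chord/bar.
E: 5/1 = 5 chords/bar.
Fastest is E at 5 chords/bar.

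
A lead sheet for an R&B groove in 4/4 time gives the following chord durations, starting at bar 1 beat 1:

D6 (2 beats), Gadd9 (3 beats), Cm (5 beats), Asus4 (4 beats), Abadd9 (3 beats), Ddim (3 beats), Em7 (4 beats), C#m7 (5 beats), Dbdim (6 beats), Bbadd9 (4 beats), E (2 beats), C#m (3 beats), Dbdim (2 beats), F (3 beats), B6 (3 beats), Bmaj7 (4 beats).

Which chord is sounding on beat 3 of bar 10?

Bbadd9

Beat 3 of bar 10 is beat (10−1)×4 + 3 = 39 overall.
Running totals: D6 ends at 2, Gadd9 ends at 5, Cm ends at 10, Asus4 ends at 14, Abadd9 ends at 17, Ddim ends at 20, Em7 ends at 24, C#m7 ends at 29, Dbdim ends at 35, Bbadd9 ends at 39.
Beat 39 falls within Bbadd9.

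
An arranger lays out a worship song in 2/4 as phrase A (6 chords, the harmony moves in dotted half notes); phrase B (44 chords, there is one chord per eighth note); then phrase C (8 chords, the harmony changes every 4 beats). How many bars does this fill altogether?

36 bars

A: 6 × 3 = 18 beats = 9 bars.
B: 44 × 0.5 = 22 beats = 11 bars.
C: 8 × 4 = 32 beats = 16 bars.
Total: 9 + 11 + 16 = 36 bars.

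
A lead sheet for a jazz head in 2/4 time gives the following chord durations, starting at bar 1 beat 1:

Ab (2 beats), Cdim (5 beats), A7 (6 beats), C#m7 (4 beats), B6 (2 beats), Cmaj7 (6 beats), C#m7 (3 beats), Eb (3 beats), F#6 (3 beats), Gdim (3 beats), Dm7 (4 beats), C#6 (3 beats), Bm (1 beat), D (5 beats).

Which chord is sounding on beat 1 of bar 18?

Gdim

Beat 1 of bar 18 is beat (18−1)×2 + 1 = 35 overall.
Running totals: Ab ends at 2, Cdim ends at 7, A7 ends at 13, C#m7 ends at 17, B6 ends at 19, Cmaj7 ends at 25, C#m7 ends at 28, Eb ends at 31, F#6 ends at 34, Gdim ends at 37.
Beat 35 falls within Gdim.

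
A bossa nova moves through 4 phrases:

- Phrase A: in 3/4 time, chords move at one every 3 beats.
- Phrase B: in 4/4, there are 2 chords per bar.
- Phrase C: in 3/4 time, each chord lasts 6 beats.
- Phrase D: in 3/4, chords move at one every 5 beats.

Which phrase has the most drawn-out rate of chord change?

A: 3/3 = 1 chord/bar.
B: 4/2 = 2 chords/bar.
C: 3/6 = 0.5 chords/bar.
D: 3/5 = 0.6 chords/bar.
Slowest is C at 0.5 chords/bar.

Phrase C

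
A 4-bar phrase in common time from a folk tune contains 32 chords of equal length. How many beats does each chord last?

4 bars × 4 beats/bar = 16 beats total.
16 beats ÷ 32 chords = 0.5 beats per chord.
(That is an eighth note.)

0.5 beats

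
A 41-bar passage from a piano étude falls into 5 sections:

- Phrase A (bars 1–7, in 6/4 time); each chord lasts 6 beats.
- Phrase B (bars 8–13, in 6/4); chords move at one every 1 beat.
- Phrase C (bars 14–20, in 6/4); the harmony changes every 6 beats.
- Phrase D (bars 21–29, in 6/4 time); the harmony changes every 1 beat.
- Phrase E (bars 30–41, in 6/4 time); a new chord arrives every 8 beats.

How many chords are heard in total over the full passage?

A has 42 beats and chords last 6 each, so 7 chords.
B has 36 beats and chords last 1 each, so 36 chords.
C has 42 beats and chords last 6 each, so 7 chords.
D has 54 beats and chords last 1 each, so 54 chords.
E has 72 beats and chords last 8 each, so 9 chords.
Total: 7 + 36 + 7 + 54 + 9 = 113.

113 chords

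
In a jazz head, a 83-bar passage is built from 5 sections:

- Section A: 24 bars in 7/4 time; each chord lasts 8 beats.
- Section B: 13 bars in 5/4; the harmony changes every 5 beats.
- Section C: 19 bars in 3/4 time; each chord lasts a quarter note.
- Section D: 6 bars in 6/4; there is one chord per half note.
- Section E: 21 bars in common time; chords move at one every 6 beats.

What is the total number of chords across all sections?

123 chords

A has 168 beats and chords last 8 each, so 21 chords.
B has 65 beats and chords last 5 each, so 13 chords.
C has 57 beats and chords last 1 each, so 57 chords.
D has 36 beats and chords last 2 each, so 18 chords.
E has 84 beats and chords last 6 each, so 14 chords.
Total: 21 + 13 + 57 + 18 + 14 = 123.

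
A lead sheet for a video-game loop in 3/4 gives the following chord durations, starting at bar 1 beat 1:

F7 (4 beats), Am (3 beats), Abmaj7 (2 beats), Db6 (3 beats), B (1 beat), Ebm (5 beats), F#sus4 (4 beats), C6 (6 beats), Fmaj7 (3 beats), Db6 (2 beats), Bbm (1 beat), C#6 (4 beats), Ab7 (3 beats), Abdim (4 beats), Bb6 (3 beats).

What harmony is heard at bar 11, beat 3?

Beat 3 of bar 11 is beat (11−1)×3 + 3 = 33 overall.
Running totals: F7 ends at 4, Am ends at 7, Abmaj7 ends at 9, Db6 ends at 12, B ends at 13, Ebm ends at 18, F#sus4 ends at 22, C6 ends at 28, Fmaj7 ends at 31, Db6 ends at 33.
Beat 33 falls within Db6.

Db6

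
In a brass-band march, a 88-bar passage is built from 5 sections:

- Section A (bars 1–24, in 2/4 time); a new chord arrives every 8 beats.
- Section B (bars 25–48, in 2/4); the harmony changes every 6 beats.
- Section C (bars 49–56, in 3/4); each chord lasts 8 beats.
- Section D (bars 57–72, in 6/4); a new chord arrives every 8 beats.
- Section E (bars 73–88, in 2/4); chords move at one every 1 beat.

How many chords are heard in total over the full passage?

61 chords

A: 24 bars × 2 beats = 48 beats; 8 beats/chord → 6 chords.
B: 24 bars × 2 beats = 48 beats; 6 beats/chord → 8 chords.
C: 8 bars × 3 beats = 24 beats; 8 beats/chord → 3 chords.
D: 16 bars × 6 beats = 96 beats; 8 beats/chord → 12 chords.
E: 16 bars × 2 beats = 32 beats; 1 beat/chord → 32 chords.
Total: 6 + 8 + 3 + 12 + 32 = 61.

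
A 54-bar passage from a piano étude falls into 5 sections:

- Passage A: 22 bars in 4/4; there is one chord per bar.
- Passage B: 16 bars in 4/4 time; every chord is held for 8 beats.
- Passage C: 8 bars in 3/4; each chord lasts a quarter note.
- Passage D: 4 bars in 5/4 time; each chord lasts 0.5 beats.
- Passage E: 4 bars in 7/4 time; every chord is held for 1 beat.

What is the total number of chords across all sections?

122 chords

A: 22·4 = 88 beats, 88/4 = 22 chords.
B: 16·4 = 64 beats, 64/8 = 8 chords.
C: 8·3 = 24 beats, 24/1 = 24 chords.
D: 4·5 = 20 beats, 20/0.5 = 40 chords.
E: 4·7 = 28 beats, 28/1 = 28 chords.
Total: 22 + 8 + 24 + 40 + 28 = 122.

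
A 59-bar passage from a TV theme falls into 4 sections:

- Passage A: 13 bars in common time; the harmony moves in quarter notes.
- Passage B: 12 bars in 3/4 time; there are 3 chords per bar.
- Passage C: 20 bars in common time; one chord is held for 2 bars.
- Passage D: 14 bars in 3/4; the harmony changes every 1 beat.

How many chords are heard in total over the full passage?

140 chords

A has 52 beats and chords last 1 each, so 52 chords.
B has 36 beats and chords last 1 each, so 36 chords.
C has 80 beats and chords last 8 each, so 10 chords.
D has 42 beats and chords last 1 each, so 42 chords.
Total: 52 + 36 + 10 + 42 = 140.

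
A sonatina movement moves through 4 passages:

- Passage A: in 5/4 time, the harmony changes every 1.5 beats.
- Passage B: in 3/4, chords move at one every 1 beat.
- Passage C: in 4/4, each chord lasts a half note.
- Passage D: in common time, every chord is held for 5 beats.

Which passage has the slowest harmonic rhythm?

Passage D

A: 5 beats/bar ÷ 1.5 beats/chord = 10/3 chords/bar.
B: 3 beats/bar ÷ 1 beat/chord = 3 chords/bar.
C: 4 beats/bar ÷ 2 beats/chord = 2 chords/bar.
D: 4 beats/bar ÷ 5 beats/chord = 0.8 chords/bar.
Slowest is D at 0.8 chords/bar.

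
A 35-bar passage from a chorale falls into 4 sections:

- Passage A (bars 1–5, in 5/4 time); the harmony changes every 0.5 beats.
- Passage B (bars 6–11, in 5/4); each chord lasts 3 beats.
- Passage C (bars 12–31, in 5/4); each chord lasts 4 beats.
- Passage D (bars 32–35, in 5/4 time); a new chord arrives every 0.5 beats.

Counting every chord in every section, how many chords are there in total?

125 chords

A has 25 beats and chords last 0.5 each, so 50 chords.
B has 30 beats and chords last 3 each, so 10 chords.
C has 100 beats and chords last 4 each, so 25 chords.
D has 20 beats and chords last 0.5 each, so 40 chords.
Total: 50 + 10 + 25 + 40 = 125.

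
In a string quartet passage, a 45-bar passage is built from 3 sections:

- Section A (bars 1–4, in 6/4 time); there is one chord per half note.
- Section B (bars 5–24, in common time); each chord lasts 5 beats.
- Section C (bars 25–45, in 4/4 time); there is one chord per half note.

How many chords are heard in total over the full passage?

70 chords

A has 24 beats and chords last 2 each, so 12 chords.
B has 80 beats and chords last 5 each, so 16 chords.
C has 84 beats and chords last 2 each, so 42 chords.
Total: 12 + 16 + 42 = 70.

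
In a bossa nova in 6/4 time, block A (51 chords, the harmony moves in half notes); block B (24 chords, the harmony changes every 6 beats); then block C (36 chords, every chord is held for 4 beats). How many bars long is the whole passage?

A: 51 × 2 = 102 beats = 17 bars.
B: 24 × 6 = 144 beats = 24 bars.
C: 36 × 4 = 144 beats = 24 bars.
Total: 17 + 24 + 24 = 65 bars.

65 bars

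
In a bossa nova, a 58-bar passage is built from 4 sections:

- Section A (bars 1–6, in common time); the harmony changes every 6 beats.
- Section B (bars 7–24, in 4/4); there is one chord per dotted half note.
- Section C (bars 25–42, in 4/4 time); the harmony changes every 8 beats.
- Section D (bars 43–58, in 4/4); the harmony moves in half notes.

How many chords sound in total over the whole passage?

69 chords

A has 24 beats and chords last 6 each, so 4 chords.
B has 72 beats and chords last 3 each, so 24 chords.
C has 72 beats and chords last 8 each, so 9 chords.
D has 64 beats and chords last 2 each, so 32 chords.
Total: 4 + 24 + 9 + 32 = 69.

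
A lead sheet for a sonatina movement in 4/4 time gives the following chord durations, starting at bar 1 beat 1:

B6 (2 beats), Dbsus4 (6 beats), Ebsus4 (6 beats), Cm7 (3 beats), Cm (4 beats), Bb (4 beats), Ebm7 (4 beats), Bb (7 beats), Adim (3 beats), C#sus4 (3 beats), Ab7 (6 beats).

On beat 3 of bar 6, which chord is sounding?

Beat 3 of bar 6 is beat (6−1)×4 + 3 = 23 overall.
Running totals: B6 ends at 2, Dbsus4 ends at 8, Ebsus4 ends at 14, Cm7 ends at 17, Cm ends at 21, Bb ends at 25.
Beat 23 falls within Bb.

Bb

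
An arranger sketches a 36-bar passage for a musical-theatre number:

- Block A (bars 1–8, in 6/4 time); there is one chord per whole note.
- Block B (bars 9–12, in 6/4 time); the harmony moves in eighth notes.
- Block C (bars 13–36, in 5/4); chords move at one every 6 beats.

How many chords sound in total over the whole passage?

80 chords

A has 48 beats and chords last 4 each, so 12 chords.
B has 24 beats and chords last 0.5 each, so 48 chords.
C has 120 beats and chords last 6 each, so 20 chords.
Total: 12 + 48 + 20 = 80.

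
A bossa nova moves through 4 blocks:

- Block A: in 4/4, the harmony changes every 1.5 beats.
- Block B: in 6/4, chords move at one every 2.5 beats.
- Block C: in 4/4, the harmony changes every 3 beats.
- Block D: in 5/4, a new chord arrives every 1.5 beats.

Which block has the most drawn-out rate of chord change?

A: 4/1.5 = 8/3 chords/bar.
B: 6/2.5 = 2.4 chords/bar.
C: 4/3 = 4/3 chords/bar.
D: 5/1.5 = 10/3 chords/bar.
Slowest is C at 4/3 chords/bar.

Block C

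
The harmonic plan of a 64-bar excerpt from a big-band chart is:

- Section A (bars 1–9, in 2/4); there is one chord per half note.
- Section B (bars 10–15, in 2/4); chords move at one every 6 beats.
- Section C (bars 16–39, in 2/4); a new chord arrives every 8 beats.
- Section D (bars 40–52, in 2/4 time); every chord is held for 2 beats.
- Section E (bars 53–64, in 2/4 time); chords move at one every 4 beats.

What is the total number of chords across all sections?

36 chords

A: 9 bars × 2 beats = 18 beats; 2 beats/chord → 9 chords.
B: 6 bars × 2 beats = 12 beats; 6 beats/chord → 2 chords.
C: 24 bars × 2 beats = 48 beats; 8 beats/chord → 6 chords.
D: 13 bars × 2 beats = 26 beats; 2 beats/chord → 13 chords.
E: 12 bars × 2 beats = 24 beats; 4 beats/chord → 6 chords.
Total: 9 + 2 + 6 + 13 + 6 = 36.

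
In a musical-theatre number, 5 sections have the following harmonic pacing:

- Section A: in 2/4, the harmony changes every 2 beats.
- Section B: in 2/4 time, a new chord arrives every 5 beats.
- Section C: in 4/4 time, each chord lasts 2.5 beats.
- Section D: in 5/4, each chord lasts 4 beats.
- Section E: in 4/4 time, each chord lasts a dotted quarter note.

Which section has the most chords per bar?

A: 2/2 = 1 chord/bar.
B: 2/5 = 0.4 chords/bar.
C: 4/2.5 = 1.6 chords/bar.
D: 5/4 = 1.25 chords/bar.
E: 4/1.5 = 8/3 chords/bar.
Fastest is E at 8/3 chords/bar.

Section E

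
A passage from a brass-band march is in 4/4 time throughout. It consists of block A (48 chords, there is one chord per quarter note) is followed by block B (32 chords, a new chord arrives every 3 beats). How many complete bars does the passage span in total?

A: 48 × 1 = 48 beats = 12 bars.
B: 32 × 3 = 96 beats = 24 bars.
Total: 12 + 24 = 36 bars.

36 bars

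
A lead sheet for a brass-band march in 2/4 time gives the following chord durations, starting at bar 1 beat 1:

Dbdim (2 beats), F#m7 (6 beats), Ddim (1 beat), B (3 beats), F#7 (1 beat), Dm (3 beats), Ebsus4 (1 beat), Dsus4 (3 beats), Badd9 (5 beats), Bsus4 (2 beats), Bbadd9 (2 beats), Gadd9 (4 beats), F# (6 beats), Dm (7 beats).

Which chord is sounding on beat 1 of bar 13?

Beat 1 of bar 13 is beat (13−1)×2 + 1 = 25 overall.
Running totals: Dbdim ends at 2, F#m7 ends at 8, Ddim ends at 9, B ends at 12, F#7 ends at 13, Dm ends at 16, Ebsus4 ends at 17, Dsus4 ends at 20, Badd9 ends at 25.
Beat 25 falls within Badd9.

Badd9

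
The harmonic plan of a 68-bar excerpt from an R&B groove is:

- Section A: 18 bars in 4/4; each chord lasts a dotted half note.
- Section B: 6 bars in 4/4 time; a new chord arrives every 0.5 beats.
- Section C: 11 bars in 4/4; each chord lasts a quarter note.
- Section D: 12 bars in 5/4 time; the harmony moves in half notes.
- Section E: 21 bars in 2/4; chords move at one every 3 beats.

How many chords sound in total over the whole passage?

A: 18·4 = 72 beats, 72/3 = 24 chords.
B: 6·4 = 24 beats, 24/0.5 = 48 chords.
C: 11·4 = 44 beats, 44/1 = 44 chords.
D: 12·5 = 60 beats, 60/2 = 30 chords.
E: 21·2 = 42 beats, 42/3 = 14 chords.
Total: 24 + 48 + 44 + 30 + 14 = 160.

160 chords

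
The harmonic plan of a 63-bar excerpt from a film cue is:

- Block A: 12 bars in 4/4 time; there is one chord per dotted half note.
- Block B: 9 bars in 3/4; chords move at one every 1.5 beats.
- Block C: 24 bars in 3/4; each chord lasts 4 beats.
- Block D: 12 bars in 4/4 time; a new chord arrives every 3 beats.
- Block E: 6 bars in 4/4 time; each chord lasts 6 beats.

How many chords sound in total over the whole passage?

A: 12 bars × 4 beats = 48 beats; 3 beats/chord → 16 chords.
B: 9 bars × 3 beats = 27 beats; 1.5 beats/chord → 18 chords.
C: 24 bars × 3 beats = 72 beats; 4 beats/chord → 18 chords.
D: 12 bars × 4 beats = 48 beats; 3 beats/chord → 16 chords.
E: 6 bars × 4 beats = 24 beats; 6 beats/chord → 4 chords.
Total: 16 + 18 + 18 + 16 + 4 = 72.

72 chords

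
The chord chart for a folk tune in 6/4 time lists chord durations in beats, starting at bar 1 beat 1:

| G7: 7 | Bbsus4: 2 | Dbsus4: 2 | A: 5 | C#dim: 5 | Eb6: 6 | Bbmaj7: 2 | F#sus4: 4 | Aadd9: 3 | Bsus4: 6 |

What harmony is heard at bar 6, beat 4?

Aadd9

Beat 4 of bar 6 is beat (6−1)×6 + 4 = 34 overall.
Running totals: G7 ends at 7, Bbsus4 ends at 9, Dbsus4 ends at 11, A ends at 16, C#dim ends at 21, Eb6 ends at 27, Bbmaj7 ends at 29, F#sus4 ends at 33, Aadd9 ends at 36.
Beat 34 falls within Aadd9.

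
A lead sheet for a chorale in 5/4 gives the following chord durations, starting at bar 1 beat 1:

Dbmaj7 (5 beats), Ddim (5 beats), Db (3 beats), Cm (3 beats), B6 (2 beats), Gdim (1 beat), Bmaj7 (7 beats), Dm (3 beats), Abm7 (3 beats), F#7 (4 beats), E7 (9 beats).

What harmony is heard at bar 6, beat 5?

Abm7

Beat 5 of bar 6 is beat (6−1)×5 + 5 = 30 overall.
Running totals: Dbmaj7 ends at 5, Ddim ends at 10, Db ends at 13, Cm ends at 16, B6 ends at 18, Gdim ends at 19, Bmaj7 ends at 26, Dm ends at 29, Abm7 ends at 32.
Beat 30 falls within Abm7.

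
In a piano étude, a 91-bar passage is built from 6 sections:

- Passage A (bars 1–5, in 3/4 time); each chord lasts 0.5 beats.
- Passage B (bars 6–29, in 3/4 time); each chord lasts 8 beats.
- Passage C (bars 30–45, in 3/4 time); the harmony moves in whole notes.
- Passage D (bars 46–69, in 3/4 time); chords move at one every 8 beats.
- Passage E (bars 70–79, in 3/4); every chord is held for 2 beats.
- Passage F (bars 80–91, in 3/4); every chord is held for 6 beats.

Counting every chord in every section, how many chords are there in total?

81 chords

A has 15 beats and chords last 0.5 each, so 30 chords.
B has 72 beats and chords last 8 each, so 9 chords.
C has 48 beats and chords last 4 each, so 12 chords.
D has 72 beats and chords last 8 each, so 9 chords.
E has 30 beats and chords last 2 each, so 15 chords.
F has 36 beats and chords last 6 each, so 6 chords.
Total: 30 + 9 + 12 + 9 + 15 + 6 = 81.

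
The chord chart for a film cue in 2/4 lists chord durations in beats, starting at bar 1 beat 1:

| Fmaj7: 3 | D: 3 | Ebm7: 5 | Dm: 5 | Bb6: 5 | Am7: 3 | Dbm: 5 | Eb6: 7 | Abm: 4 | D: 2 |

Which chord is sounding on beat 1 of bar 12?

Beat 1 of bar 12 is beat (12−1)×2 + 1 = 23 overall.
Running totals: Fmaj7 ends at 3, D ends at 6, Ebm7 ends at 11, Dm ends at 16, Bb6 ends at 21, Am7 ends at 24.
Beat 23 falls within Am7.

Am7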